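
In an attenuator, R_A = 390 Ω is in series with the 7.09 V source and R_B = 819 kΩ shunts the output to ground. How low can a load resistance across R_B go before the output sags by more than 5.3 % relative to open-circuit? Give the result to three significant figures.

R_L(min) ≈ 6.97 kΩ

Output resistance R_th = R_A‖R_B = (390 × 819000)/819400 = 389.8 Ω.
The fractional drop is R_th/(R_th + R_L); requiring this ≤ 0.0530 gives R_L ≥ R_th(1/0.0530 − 1) = 389.8 × 17.87 = 6.97 kΩ.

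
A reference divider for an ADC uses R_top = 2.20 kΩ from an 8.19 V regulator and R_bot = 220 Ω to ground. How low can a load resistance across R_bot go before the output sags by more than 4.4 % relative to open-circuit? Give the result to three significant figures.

Output resistance R_th = R_top‖R_bot = (2200 × 220)/2420 = 200.0 Ω.
The fractional drop is R_th/(R_th + R_L); requiring this ≤ 0.0440 gives R_L ≥ R_th(1/0.0440 − 1) = 200.0 × 21.73 = 4.35 kΩ.

R_L(min) ≈ 4.35 kΩ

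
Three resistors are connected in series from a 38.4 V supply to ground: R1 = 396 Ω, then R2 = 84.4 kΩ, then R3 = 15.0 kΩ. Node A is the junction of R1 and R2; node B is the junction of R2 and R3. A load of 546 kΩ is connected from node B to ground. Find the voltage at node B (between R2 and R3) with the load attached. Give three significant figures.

V ≈ 5.64 V

At node B, R3 is in parallel with the load: R3‖R_L = 14600 Ω.
Below node A the resistance is R2 + (R3‖R_L) = 99000 Ω, so V_A = 38.4 × 99000/99390 = 38.25 V.
Then V_B = V_A × (R3‖R_L)/(R2 + R3‖R_L) = 38.25 × 14600/99000 = 5.64 V.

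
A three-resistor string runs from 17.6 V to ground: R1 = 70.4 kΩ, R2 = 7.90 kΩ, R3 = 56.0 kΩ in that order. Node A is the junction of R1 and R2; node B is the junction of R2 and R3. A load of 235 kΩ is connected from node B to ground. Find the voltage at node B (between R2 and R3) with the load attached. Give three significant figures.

At node B, R3 is in parallel with the load: R3‖R_L = 45.22 kΩ.
Below node A the resistance is R2 + (R3‖R_L) = 53.12 kΩ, so V_A = 17.6 × 53.12/123.5 = 7.569 V.
Then V_B = V_A × (R3‖R_L)/(R2 + R3‖R_L) = 7.569 × 45.22/53.12 = 6.44 V.

V ≈ 6.44 V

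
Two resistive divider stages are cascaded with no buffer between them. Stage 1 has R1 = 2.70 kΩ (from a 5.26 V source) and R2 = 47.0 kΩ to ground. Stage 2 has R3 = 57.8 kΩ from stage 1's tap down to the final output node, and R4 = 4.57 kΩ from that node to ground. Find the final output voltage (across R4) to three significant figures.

Stage 2 presents R3+R4 = 62.37 kΩ as a load on stage 1's tap.
Stage 1's lower leg becomes R2‖(R3+R4) = 26.80 kΩ, so V_mid = 5.26 × 26.80/29.50 = 4.779 V.
Stage 2 is itself unloaded: V_out = V_mid × R4/(R3+R4) = 4.779 × 4.57/62.37 = 0.350 V.

V_out ≈ 0.350 V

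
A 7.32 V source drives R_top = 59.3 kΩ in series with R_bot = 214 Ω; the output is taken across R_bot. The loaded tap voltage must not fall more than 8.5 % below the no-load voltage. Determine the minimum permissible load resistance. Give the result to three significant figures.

R_L(min) ≈ 2.30 kΩ

Output resistance R_th = R_top‖R_bot = (59300 × 214)/59510 = 213.2 Ω.
The fractional drop is R_th/(R_th + R_L); requiring this ≤ 0.0850 gives R_L ≥ R_th(1/0.0850 − 1) = 213.2 × 10.76 = 2.30 kΩ.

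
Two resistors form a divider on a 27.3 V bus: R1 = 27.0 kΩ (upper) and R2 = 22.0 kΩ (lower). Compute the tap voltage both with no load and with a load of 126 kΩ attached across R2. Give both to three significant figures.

Unloaded: 12.3 V; loaded: 11.2 V

Open-circuit: V = 27.3 × 22.0/(27.0 + 22.0) = 12.3 V.
With the load, R2 becomes R2‖R_L = 18.73 kΩ, so V = 27.3 × 18.73/45.73 = 11.2 V.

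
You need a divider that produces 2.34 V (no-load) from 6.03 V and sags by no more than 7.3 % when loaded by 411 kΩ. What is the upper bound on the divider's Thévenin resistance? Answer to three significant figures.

R_th ≤ 32.4 kΩ

Loading drop = R_th/(R_th + R_L) ≤ 0.0730, so R_th ≤ R_L · ε/(1−ε) = 411 kΩ × 0.0730/0.9270 = 32.4 kΩ.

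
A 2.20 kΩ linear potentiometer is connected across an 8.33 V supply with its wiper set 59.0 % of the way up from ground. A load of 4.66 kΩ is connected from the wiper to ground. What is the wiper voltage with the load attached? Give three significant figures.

The wiper splits the pot into (1−α)R = 902.0 Ω above and αR = 1298 Ω below.
Lower section ‖ load = 1015 Ω.
V_wiper = 8.33 × 1015/(902.0 + 1015) = 4.41 V.

V ≈ 4.41 V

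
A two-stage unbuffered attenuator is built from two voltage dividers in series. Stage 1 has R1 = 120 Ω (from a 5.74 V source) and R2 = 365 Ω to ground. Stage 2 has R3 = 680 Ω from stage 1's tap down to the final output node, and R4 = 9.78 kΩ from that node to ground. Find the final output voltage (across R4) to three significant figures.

Stage 2 presents R3+R4 = 10460 Ω as a load on stage 1's tap.
Stage 1's lower leg becomes R2‖(R3+R4) = 352.7 Ω, so V_mid = 5.74 × 352.7/472.7 = 4.283 V.
Stage 2 is itself unloaded: V_out = V_mid × R4/(R3+R4) = 4.283 × 9780/10460 = 4.00 V.

V_out ≈ 4.00 V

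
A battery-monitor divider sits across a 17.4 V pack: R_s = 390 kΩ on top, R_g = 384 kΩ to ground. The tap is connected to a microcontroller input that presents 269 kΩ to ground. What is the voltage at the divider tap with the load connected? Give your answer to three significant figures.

The load sits in parallel with R_g: R_g‖R_L = (384 × 269) / (384 + 269) = 158.2 kΩ.
V_out = 17.4 × 158.2 / (390 + 158.2) = 17.4 × 158.2/548.2 = 5.02 V.
(Unloaded it would have been 8.63 V.)

V_out ≈ 5.02 V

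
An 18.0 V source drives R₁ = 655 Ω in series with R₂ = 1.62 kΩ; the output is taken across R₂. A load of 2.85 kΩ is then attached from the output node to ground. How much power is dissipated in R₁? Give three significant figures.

P ≈ 74.5 mW

Total resistance from the source is R₁ + (R₂‖R_L) = 1688 Ω, so I = 18.0/1688 Ω = 10.66 mA.
P = I²·R₁ = (10.66 mA)² × 655 Ω = 74.5 mW.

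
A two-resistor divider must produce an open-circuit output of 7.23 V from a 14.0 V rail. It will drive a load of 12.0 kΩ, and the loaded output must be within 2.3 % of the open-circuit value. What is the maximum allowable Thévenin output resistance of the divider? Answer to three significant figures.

R_th ≤ 282 Ω

Loading drop = R_th/(R_th + R_L) ≤ 0.0230, so R_th ≤ R_L · ε/(1−ε) = 12.0 kΩ × 0.0230/0.9770 = 282 Ω.
(Any R1, R2 with R2/(R1+R2) = 0.516 and R1‖R2 ≤ 282 Ω will meet the spec.)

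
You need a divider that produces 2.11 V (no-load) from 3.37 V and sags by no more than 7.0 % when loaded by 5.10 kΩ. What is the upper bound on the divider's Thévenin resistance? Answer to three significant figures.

R_th ≤ 384 Ω

Loading drop = R_th/(R_th + R_L) ≤ 0.0700, so R_th ≤ R_L · ε/(1−ε) = 5.10 kΩ × 0.0700/0.9300 = 384 Ω.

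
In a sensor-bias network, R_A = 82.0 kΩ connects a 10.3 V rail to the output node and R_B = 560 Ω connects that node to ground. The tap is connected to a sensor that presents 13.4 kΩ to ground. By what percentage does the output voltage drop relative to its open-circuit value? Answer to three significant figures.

The divider's output (Thévenin) resistance is R_A‖R_B = 556.2 Ω.
Fractional drop under load = R_th/(R_th + R_L) = 556.2 / (556.2 + 13400) = 0.03985.
So the output falls by 3.99 %.

3.99 %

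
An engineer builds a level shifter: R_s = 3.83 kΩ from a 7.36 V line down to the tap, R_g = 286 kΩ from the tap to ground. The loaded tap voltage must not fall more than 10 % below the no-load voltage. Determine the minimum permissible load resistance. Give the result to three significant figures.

Output resistance R_th = R_s‖R_g = (3.83 × 286)/289.8 = 3.779 kΩ.
The fractional drop is R_th/(R_th + R_L); requiring this ≤ 0.100 gives R_L ≥ R_th(1/0.100 − 1) = 3.779 × 9.000 = 34.0 kΩ.

R_L(min) ≈ 34.0 kΩ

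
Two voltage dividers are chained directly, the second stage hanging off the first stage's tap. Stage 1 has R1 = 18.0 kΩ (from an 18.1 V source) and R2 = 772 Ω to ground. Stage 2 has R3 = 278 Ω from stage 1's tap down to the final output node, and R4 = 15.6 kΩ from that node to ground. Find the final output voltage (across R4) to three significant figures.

Stage 2 presents R3+R4 = 15880 Ω as a load on stage 1's tap.
Stage 1's lower leg becomes R2‖(R3+R4) = 736.2 Ω, so V_mid = 18.1 × 736.2/18740 = 0.7112 V.
Stage 2 is itself unloaded: V_out = V_mid × R4/(R3+R4) = 0.7112 × 15600/15880 = 0.699 V.

V_out ≈ 0.699 V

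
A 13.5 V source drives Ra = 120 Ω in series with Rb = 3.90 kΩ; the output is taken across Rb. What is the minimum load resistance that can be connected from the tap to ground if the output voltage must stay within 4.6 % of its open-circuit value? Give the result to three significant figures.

Output resistance R_th = Ra‖Rb = (120 × 3900)/4020 = 116.4 Ω.
The fractional drop is R_th/(R_th + R_L); requiring this ≤ 0.0460 gives R_L ≥ R_th(1/0.0460 − 1) = 116.4 × 20.74 = 2.41 kΩ.

R_L(min) ≈ 2.41 kΩ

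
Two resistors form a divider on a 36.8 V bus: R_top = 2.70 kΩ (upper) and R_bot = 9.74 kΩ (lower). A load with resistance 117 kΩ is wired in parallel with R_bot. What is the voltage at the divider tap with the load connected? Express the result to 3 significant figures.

V_out ≈ 28.3 V

The load sits in parallel with R_bot: R_bot‖R_L = (9.74 × 117) / (9.74 + 117) = 8.991 kΩ.
V_out = 36.8 × 8.991 / (2.70 + 8.991) = 36.8 × 8.991/11.69 = 28.3 V.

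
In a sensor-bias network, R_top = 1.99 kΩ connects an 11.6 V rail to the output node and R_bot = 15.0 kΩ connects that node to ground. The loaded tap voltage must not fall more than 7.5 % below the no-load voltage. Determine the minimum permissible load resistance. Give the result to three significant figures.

R_L(min) ≈ 21.7 kΩ

Output resistance R_th = R_top‖R_bot = (1.99 × 15.0)/16.99 = 1.757 kΩ.
The fractional drop is R_th/(R_th + R_L); requiring this ≤ 0.0750 gives R_L ≥ R_th(1/0.0750 − 1) = 1.757 × 12.33 = 21.7 kΩ.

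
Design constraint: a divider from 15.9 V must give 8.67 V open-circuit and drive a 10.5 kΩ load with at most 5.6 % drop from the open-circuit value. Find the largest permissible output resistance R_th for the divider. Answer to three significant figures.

R_th ≤ 623 Ω

Loading drop = R_th/(R_th + R_L) ≤ 0.0560, so R_th ≤ R_L · ε/(1−ε) = 10.5 kΩ × 0.0560/0.9440 = 623 Ω.
(Any R1, R2 with R2/(R1+R2) = 0.545 and R1‖R2 ≤ 623 Ω will meet the spec.)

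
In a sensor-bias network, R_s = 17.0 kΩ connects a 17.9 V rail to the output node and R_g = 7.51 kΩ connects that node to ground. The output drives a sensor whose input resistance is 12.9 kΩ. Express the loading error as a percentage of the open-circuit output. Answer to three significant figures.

28.8 %

The divider's output (Thévenin) resistance is R_s‖R_g = 5.209 kΩ.
Fractional drop under load = R_th/(R_th + R_L) = 5.209 / (5.209 + 12.9) = 0.2876.
So the output falls by 28.8 %.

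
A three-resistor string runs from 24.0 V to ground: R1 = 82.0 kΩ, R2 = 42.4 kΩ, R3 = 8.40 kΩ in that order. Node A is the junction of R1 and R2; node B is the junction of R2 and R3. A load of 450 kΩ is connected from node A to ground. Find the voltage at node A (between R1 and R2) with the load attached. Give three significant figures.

Below node A the series string R2+R3 = 50.80 kΩ sits in parallel with the 450 kΩ load: 45.65 kΩ.
V_A = 24.0 × 45.65/(82.0 + 45.65) = 8.58 V.

V ≈ 8.58 V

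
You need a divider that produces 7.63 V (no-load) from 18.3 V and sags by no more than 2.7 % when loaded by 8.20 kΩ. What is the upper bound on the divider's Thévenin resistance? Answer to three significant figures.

Loading drop = R_th/(R_th + R_L) ≤ 0.0270, so R_th ≤ R_L · ε/(1−ε) = 8.20 kΩ × 0.0270/0.9730 = 228 Ω.

R_th ≤ 228 Ω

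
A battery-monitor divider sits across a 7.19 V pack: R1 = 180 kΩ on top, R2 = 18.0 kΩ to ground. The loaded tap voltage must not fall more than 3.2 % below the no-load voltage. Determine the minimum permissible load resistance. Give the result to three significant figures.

Output resistance R_th = R1‖R2 = (180 × 18.0)/198.0 = 16.36 kΩ.
The fractional drop is R_th/(R_th + R_L); requiring this ≤ 0.0320 gives R_L ≥ R_th(1/0.0320 − 1) = 16.36 × 30.25 = 495 kΩ.

R_L(min) ≈ 495 kΩ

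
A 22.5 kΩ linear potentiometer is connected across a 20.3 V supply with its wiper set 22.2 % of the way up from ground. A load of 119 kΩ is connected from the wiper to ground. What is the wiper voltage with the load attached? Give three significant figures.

The wiper splits the pot into (1−α)R = 17.50 kΩ above and αR = 4.995 kΩ below.
Lower section ‖ load = 4.794 kΩ.
V_wiper = 20.3 × 4.794/(17.50 + 4.794) = 4.36 V.

V ≈ 4.36 V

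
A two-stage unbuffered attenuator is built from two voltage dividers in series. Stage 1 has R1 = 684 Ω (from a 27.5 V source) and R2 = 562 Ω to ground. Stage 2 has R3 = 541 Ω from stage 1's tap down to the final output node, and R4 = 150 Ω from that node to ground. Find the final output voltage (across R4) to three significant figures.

V_out ≈ 1.86 V

Stage 2 presents R3+R4 = 691.0 Ω as a load on stage 1's tap.
Stage 1's lower leg becomes R2‖(R3+R4) = 309.9 Ω, so V_mid = 27.5 × 309.9/993.9 = 8.575 V.
Stage 2 is itself unloaded: V_out = V_mid × R4/(R3+R4) = 8.575 × 150/691.0 = 1.86 V.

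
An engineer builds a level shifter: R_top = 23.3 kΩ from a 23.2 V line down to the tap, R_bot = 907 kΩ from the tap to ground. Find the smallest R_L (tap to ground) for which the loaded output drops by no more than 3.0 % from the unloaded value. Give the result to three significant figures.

R_L(min) ≈ 734 kΩ

Output resistance R_th = R_top‖R_bot = (23.3 × 907)/930.3 = 22.72 kΩ.
The fractional drop is R_th/(R_th + R_L); requiring this ≤ 0.0300 gives R_L ≥ R_th(1/0.0300 − 1) = 22.72 × 32.33 = 734 kΩ.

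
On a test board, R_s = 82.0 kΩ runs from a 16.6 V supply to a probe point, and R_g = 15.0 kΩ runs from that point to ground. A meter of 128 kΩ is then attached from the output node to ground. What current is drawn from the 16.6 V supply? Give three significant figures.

I ≈ 0.174 mA

R_g‖R_L = 13.43 kΩ, so the source sees R_s + R_g‖R_L = 95.43 kΩ.
I = 16.6 V / 95.43 kΩ = 0.174 mA.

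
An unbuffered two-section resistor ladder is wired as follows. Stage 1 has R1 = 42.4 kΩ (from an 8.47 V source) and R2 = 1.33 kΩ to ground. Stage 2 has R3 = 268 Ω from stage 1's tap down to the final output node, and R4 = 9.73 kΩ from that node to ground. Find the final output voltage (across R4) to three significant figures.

Stage 2 presents R3+R4 = 9998 Ω as a load on stage 1's tap.
Stage 1's lower leg becomes R2‖(R3+R4) = 1174 Ω, so V_mid = 8.47 × 1174/43570 = 0.2282 V.
Stage 2 is itself unloaded: V_out = V_mid × R4/(R3+R4) = 0.2282 × 9730/9998 = 0.222 V.

V_out ≈ 0.222 V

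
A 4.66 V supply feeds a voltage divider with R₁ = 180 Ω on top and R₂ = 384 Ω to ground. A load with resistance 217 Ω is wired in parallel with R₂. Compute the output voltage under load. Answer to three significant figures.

V_out ≈ 2.03 V

The load sits in parallel with R₂: R₂‖R_L = (384 × 217) / (384 + 217) = 138.6 Ω.
V_out = 4.66 × 138.6 / (180 + 138.6) = 4.66 × 138.6/318.6 = 2.03 V.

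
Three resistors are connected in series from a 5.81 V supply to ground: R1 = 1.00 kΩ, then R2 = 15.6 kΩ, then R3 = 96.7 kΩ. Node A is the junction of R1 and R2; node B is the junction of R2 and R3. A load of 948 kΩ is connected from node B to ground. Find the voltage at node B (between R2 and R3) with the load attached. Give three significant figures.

At node B, R3 is in parallel with the load: R3‖R_L = 87.75 kΩ.
Below node A the resistance is R2 + (R3‖R_L) = 103.3 kΩ, so V_A = 5.81 × 103.3/104.3 = 5.754 V.
Then V_B = V_A × (R3‖R_L)/(R2 + R3‖R_L) = 5.754 × 87.75/103.3 = 4.89 V.

V ≈ 4.89 V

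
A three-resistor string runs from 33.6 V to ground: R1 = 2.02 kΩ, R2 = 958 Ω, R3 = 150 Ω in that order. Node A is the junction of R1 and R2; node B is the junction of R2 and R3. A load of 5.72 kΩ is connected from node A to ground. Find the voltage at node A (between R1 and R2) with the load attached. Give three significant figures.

Below node A the series string R2+R3 = 1108 Ω sits in parallel with the 5720 Ω load: 928.2 Ω.
V_A = 33.6 × 928.2/(2020 + 928.2) = 10.6 V.

V ≈ 10.6 V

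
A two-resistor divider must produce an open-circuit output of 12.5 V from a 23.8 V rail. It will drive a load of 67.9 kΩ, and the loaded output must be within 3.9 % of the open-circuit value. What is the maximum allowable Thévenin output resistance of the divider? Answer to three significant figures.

Loading drop = R_th/(R_th + R_L) ≤ 0.0390, so R_th ≤ R_L · ε/(1−ε) = 67.9 kΩ × 0.0390/0.9610 = 2.76 kΩ.

R_th ≤ 2.76 kΩ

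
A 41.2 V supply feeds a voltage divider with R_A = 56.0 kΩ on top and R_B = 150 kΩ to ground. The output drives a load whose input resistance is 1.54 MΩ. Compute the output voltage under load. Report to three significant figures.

The load sits in parallel with R_B: R_B‖R_L = (150 × 1540) / (150 + 1540) = 136.7 kΩ.
V_out = 41.2 × 136.7 / (56.0 + 136.7) = 41.2 × 136.7/192.7 = 29.2 V.

V_out ≈ 29.2 V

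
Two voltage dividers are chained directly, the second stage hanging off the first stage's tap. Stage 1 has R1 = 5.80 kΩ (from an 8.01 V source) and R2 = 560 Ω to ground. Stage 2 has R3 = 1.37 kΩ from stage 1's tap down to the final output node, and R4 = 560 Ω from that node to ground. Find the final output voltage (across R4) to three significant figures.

Stage 2 presents R3+R4 = 1930 Ω as a load on stage 1's tap.
Stage 1's lower leg becomes R2‖(R3+R4) = 434.1 Ω, so V_mid = 8.01 × 434.1/6234 = 0.5577 V.
Stage 2 is itself unloaded: V_out = V_mid × R4/(R3+R4) = 0.5577 × 560/1930 = 0.162 V.

V_out ≈ 0.162 V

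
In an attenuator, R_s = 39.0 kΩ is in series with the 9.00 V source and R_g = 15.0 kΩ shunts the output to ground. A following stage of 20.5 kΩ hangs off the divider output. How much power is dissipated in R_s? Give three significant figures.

P ≈ 1.39 mW

Total resistance from the source is R_s + (R_g‖R_L) = 47.66 kΩ, so I = 9.00/47.66 kΩ = 0.1888 mA.
P = I²·R_s = (0.1888 mA)² × 39.0 kΩ = 1.39 mW.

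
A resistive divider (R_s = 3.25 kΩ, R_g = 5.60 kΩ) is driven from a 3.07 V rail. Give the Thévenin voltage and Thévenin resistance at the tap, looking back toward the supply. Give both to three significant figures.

V_th is the open-circuit tap voltage: 3.07 × 5.60/(3.25 + 5.60) = 1.94 V.
With the supply zeroed, R_s and R_g appear in parallel from the tap: R_th = R_s‖R_g = (3.25 × 5.60)/8.850 = 2.06 kΩ.

V_th = 1.94 V, R_th = 2.06 kΩ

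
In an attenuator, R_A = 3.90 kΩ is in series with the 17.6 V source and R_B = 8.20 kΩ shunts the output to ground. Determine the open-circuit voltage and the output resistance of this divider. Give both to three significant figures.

V_th is the open-circuit tap voltage: 17.6 × 8.20/(3.90 + 8.20) = 11.9 V.
With the supply zeroed, R_A and R_B appear in parallel from the tap: R_th = R_A‖R_B = (3.90 × 8.20)/12.10 = 2.64 kΩ.

V_th = 11.9 V, R_th = 2.64 kΩ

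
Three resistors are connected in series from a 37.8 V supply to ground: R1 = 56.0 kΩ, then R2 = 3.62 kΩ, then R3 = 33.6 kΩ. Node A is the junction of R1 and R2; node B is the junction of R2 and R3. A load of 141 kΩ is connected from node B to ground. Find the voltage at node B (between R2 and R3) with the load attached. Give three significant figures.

V ≈ 11.8 V

At node B, R3 is in parallel with the load: R3‖R_L = 27.13 kΩ.
Below node A the resistance is R2 + (R3‖R_L) = 30.75 kΩ, so V_A = 37.8 × 30.75/86.75 = 13.40 V.
Then V_B = V_A × (R3‖R_L)/(R2 + R3‖R_L) = 13.40 × 27.13/30.75 = 11.8 V.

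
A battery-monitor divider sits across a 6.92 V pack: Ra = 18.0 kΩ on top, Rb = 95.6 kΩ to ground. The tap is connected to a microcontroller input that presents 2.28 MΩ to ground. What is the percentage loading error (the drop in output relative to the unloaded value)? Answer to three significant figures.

The divider's output (Thévenin) resistance is Ra‖Rb = 15.15 kΩ.
Fractional drop under load = R_th/(R_th + R_L) = 15.15 / (15.15 + 2280) = 0.006600.
So the output falls by 0.660 %.

0.660 %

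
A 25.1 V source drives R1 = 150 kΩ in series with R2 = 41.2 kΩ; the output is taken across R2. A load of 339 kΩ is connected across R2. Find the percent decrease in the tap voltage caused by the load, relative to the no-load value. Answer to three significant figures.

8.70 %

The divider's output (Thévenin) resistance is R1‖R2 = 32.32 kΩ.
Fractional drop under load = R_th/(R_th + R_L) = 32.32 / (32.32 + 339) = 0.08705.
So the output falls by 8.70 %.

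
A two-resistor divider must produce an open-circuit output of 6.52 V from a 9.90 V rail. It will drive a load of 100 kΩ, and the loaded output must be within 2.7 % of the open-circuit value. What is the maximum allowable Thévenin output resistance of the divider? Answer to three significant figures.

Loading drop = R_th/(R_th + R_L) ≤ 0.0270, so R_th ≤ R_L · ε/(1−ε) = 100 kΩ × 0.0270/0.9730 = 2.77 kΩ.

R_th ≤ 2.77 kΩ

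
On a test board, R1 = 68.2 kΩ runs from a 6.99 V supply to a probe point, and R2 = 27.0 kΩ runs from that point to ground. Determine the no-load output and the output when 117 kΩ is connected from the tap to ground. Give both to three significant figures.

Unloaded: 1.98 V; loaded: 1.70 V

Open-circuit: V = 6.99 × 27.0/(68.2 + 27.0) = 1.98 V.
With the load, R2 becomes R2‖R_L = 21.94 kΩ, so V = 6.99 × 21.94/90.14 = 1.70 V.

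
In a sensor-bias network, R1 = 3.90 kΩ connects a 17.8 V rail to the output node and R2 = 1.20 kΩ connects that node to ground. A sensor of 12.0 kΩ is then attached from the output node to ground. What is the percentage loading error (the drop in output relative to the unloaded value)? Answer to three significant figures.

The divider's output (Thévenin) resistance is R1‖R2 = 0.9176 kΩ.
Fractional drop under load = R_th/(R_th + R_L) = 0.9176 / (0.9176 + 12.0) = 0.07104.
So the output falls by 7.10 %.

7.10 %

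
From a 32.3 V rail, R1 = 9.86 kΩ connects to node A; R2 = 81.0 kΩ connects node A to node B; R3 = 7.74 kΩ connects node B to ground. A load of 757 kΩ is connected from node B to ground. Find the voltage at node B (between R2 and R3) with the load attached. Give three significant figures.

At node B, R3 is in parallel with the load: R3‖R_L = 7.662 kΩ.
Below node A the resistance is R2 + (R3‖R_L) = 88.66 kΩ, so V_A = 32.3 × 88.66/98.52 = 29.07 V.
Then V_B = V_A × (R3‖R_L)/(R2 + R3‖R_L) = 29.07 × 7.662/88.66 = 2.51 V.

V ≈ 2.51 V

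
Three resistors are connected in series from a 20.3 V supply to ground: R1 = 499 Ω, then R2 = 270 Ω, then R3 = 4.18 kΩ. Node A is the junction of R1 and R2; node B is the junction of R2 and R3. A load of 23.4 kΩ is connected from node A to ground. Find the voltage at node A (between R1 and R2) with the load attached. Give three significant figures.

V ≈ 17.9 V

Below node A the series string R2+R3 = 4450 Ω sits in parallel with the 23400 Ω load: 3739 Ω.
V_A = 20.3 × 3739/(499 + 3739) = 17.9 V.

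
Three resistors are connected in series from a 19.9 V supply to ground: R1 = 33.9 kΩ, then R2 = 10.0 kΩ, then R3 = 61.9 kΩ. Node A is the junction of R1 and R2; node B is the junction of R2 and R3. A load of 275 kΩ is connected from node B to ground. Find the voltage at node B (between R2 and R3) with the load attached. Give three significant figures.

At node B, R3 is in parallel with the load: R3‖R_L = 50.53 kΩ.
Below node A the resistance is R2 + (R3‖R_L) = 60.53 kΩ, so V_A = 19.9 × 60.53/94.43 = 12.76 V.
Then V_B = V_A × (R3‖R_L)/(R2 + R3‖R_L) = 12.76 × 50.53/60.53 = 10.6 V.

V ≈ 10.6 V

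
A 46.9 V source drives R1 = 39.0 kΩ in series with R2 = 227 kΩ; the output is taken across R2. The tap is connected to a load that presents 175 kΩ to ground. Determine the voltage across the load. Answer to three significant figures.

V_out ≈ 33.6 V

The load sits in parallel with R2: R2‖R_L = (227 × 175) / (227 + 175) = 98.82 kΩ.
V_out = 46.9 × 98.82 / (39.0 + 98.82) = 46.9 × 98.82/137.8 = 33.6 V.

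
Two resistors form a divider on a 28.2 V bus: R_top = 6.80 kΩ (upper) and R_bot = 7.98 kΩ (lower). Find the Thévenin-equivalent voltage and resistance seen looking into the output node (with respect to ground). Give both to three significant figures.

V_th = 15.2 V, R_th = 3.67 kΩ

V_th is the open-circuit tap voltage: 28.2 × 7.98/(6.80 + 7.98) = 15.2 V.
With the supply zeroed, R_top and R_bot appear in parallel from the tap: R_th = R_top‖R_bot = (6.80 × 7.98)/14.78 = 3.67 kΩ.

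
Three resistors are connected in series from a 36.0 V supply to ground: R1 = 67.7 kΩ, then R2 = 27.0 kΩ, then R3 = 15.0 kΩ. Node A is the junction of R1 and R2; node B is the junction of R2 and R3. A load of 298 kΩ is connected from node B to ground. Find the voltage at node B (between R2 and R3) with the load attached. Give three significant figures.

V ≈ 4.72 V

At node B, R3 is in parallel with the load: R3‖R_L = 14.28 kΩ.
Below node A the resistance is R2 + (R3‖R_L) = 41.28 kΩ, so V_A = 36.0 × 41.28/109.0 = 13.64 V.
Then V_B = V_A × (R3‖R_L)/(R2 + R3‖R_L) = 13.64 × 14.28/41.28 = 4.72 V.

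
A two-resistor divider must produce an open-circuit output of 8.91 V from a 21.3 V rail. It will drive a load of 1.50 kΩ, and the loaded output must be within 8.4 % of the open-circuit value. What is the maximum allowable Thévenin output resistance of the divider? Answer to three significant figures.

R_th ≤ 138 Ω

Loading drop = R_th/(R_th + R_L) ≤ 0.0840, so R_th ≤ R_L · ε/(1−ε) = 1.50 kΩ × 0.0840/0.9160 = 138 Ω.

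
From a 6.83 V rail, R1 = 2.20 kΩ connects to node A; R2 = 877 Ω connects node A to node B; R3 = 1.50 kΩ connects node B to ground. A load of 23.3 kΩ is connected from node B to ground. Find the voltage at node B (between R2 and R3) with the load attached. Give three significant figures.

V ≈ 2.15 V

At node B, R3 is in parallel with the load: R3‖R_L = 1409 Ω.
Below node A the resistance is R2 + (R3‖R_L) = 2286 Ω, so V_A = 6.83 × 2286/4486 = 3.481 V.
Then V_B = V_A × (R3‖R_L)/(R2 + R3‖R_L) = 3.481 × 1409/2286 = 2.15 V.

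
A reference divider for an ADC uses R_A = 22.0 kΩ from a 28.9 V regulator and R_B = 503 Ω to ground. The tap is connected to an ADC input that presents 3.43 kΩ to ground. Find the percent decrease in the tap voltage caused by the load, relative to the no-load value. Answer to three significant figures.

12.5 %

Unloaded V = 28.9 × 503/22500 = 0.64599 V.
Loaded: R_B‖R_L = 438.7 Ω, giving V = 28.9 × 438.7/22440 = 0.56499 V.
Drop = (0.64599 − 0.56499) / 0.64599 = 12.5 %.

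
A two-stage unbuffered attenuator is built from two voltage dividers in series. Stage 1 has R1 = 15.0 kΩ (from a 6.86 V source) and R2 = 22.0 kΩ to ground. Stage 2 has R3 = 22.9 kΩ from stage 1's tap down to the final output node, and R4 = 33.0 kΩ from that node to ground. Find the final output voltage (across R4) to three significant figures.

V_out ≈ 2.08 V

Stage 2 presents R3+R4 = 55.90 kΩ as a load on stage 1's tap.
Stage 1's lower leg becomes R2‖(R3+R4) = 15.79 kΩ, so V_mid = 6.86 × 15.79/30.79 = 3.518 V.
Stage 2 is itself unloaded: V_out = V_mid × R4/(R3+R4) = 3.518 × 33.0/55.90 = 2.08 V.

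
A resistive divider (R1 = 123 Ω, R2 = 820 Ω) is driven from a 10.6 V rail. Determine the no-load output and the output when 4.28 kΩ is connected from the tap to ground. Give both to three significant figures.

Open-circuit: V = 10.6 × 820/(123 + 820) = 9.22 V.
With the load, R2 becomes R2‖R_L = 688.2 Ω, so V = 10.6 × 688.2/811.2 = 8.99 V.

Unloaded: 9.22 V; loaded: 8.99 V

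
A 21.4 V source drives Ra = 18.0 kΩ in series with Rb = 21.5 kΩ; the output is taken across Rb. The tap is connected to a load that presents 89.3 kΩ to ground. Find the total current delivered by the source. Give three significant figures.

Rb‖R_L = 17.33 kΩ, so the source sees Ra + Rb‖R_L = 35.33 kΩ.
I = 21.4 V / 35.33 kΩ = 0.606 mA.

I ≈ 0.606 mA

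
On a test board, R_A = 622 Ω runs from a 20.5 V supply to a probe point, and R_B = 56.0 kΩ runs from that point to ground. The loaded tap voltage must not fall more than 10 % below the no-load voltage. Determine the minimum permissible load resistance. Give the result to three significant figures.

R_L(min) ≈ 5.54 kΩ

Output resistance R_th = R_A‖R_B = (622 × 56000)/56620 = 615.2 Ω.
The fractional drop is R_th/(R_th + R_L); requiring this ≤ 0.100 gives R_L ≥ R_th(1/0.100 − 1) = 615.2 × 9.000 = 5.54 kΩ.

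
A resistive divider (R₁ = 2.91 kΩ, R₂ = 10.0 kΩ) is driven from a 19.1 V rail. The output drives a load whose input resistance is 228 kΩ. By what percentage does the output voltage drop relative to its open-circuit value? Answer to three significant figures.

0.979 %

The divider's output (Thévenin) resistance is R₁‖R₂ = 2.254 kΩ.
Fractional drop under load = R_th/(R_th + R_L) = 2.254 / (2.254 + 228) = 0.009789.
So the output falls by 0.979 %.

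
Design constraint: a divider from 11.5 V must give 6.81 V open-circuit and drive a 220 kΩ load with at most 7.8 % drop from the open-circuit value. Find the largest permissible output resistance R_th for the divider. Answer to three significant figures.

R_th ≤ 18.6 kΩ

Loading drop = R_th/(R_th + R_L) ≤ 0.0780, so R_th ≤ R_L · ε/(1−ε) = 220 kΩ × 0.0780/0.9220 = 18.6 kΩ.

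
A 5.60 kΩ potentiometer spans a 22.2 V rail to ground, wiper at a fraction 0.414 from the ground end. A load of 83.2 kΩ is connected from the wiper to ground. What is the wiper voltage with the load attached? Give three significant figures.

The wiper splits the pot into (1−α)R = 3.282 kΩ above and αR = 2.318 kΩ below.
Lower section ‖ load = 2.256 kΩ.
V_wiper = 22.2 × 2.256/(3.282 + 2.256) = 9.04 V.

V ≈ 9.04 V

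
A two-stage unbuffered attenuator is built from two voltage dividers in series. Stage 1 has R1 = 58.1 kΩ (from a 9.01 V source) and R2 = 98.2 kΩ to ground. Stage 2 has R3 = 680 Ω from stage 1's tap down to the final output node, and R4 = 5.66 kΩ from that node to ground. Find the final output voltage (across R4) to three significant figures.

V_out ≈ 0.748 V

Stage 2 presents R3+R4 = 6340 Ω as a load on stage 1's tap.
Stage 1's lower leg becomes R2‖(R3+R4) = 5956 Ω, so V_mid = 9.01 × 5956/64060 = 0.8377 V.
Stage 2 is itself unloaded: V_out = V_mid × R4/(R3+R4) = 0.8377 × 5660/6340 = 0.748 V.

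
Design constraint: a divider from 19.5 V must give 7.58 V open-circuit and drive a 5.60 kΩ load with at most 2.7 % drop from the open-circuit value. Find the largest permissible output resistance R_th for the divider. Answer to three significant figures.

Loading drop = R_th/(R_th + R_L) ≤ 0.0270, so R_th ≤ R_L · ε/(1−ε) = 5.60 kΩ × 0.0270/0.9730 = 155 Ω.

R_th ≤ 155 Ω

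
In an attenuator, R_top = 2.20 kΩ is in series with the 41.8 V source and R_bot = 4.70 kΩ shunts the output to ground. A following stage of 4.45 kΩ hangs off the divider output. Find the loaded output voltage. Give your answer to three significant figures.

The load sits in parallel with R_bot: R_bot‖R_L = (4.70 × 4.45) / (4.70 + 4.45) = 2.286 kΩ.
V_out = 41.8 × 2.286 / (2.20 + 2.286) = 41.8 × 2.286/4.486 = 21.3 V.

V_out ≈ 21.3 V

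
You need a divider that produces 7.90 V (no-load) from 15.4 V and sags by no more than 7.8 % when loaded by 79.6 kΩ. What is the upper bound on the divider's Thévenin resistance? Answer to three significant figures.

Loading drop = R_th/(R_th + R_L) ≤ 0.0780, so R_th ≤ R_L · ε/(1−ε) = 79.6 kΩ × 0.0780/0.9220 = 6.73 kΩ.

R_th ≤ 6.73 kΩ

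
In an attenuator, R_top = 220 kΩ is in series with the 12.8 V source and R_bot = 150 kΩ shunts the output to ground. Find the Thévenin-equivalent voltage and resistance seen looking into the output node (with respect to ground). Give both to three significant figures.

V_th is the open-circuit tap voltage: 12.8 × 150/(220 + 150) = 5.19 V.
With the supply zeroed, R_top and R_bot appear in parallel from the tap: R_th = R_top‖R_bot = (220 × 150)/370.0 = 89.2 kΩ.

V_th = 5.19 V, R_th = 89.2 kΩ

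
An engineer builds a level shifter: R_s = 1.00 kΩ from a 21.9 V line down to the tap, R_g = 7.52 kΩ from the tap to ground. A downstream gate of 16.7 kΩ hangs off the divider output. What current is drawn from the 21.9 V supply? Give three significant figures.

I ≈ 3.54 mA

R_g‖R_L = 5.185 kΩ, so the source sees R_s + R_g‖R_L = 6.185 kΩ.
I = 21.9 V / 6.185 kΩ = 3.54 mA.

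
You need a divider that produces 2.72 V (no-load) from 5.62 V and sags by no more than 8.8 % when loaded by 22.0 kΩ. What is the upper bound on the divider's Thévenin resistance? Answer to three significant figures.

R_th ≤ 2.12 kΩ

Loading drop = R_th/(R_th + R_L) ≤ 0.0880, so R_th ≤ R_L · ε/(1−ε) = 22.0 kΩ × 0.0880/0.9120 = 2.12 kΩ.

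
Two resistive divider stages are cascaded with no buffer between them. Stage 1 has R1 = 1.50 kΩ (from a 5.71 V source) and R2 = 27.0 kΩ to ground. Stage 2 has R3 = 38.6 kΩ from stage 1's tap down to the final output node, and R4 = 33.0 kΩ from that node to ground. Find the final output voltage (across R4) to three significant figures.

V_out ≈ 2.44 V

Stage 2 presents R3+R4 = 71.60 kΩ as a load on stage 1's tap.
Stage 1's lower leg becomes R2‖(R3+R4) = 19.61 kΩ, so V_mid = 5.71 × 19.61/21.11 = 5.304 V.
Stage 2 is itself unloaded: V_out = V_mid × R4/(R3+R4) = 5.304 × 33.0/71.60 = 2.44 V.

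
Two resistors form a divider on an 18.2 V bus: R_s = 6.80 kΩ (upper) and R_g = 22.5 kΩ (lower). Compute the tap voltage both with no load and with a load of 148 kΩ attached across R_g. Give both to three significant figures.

Open-circuit: V = 18.2 × 22.5/(6.80 + 22.5) = 14.0 V.
With the load, R_g becomes R_g‖R_L = 19.53 kΩ, so V = 18.2 × 19.53/26.33 = 13.5 V.

Unloaded: 14.0 V; loaded: 13.5 V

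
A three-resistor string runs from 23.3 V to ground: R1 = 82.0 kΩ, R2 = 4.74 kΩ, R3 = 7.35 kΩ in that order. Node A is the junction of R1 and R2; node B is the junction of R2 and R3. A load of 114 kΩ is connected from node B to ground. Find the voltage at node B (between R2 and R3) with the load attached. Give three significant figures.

V ≈ 1.72 V

At node B, R3 is in parallel with the load: R3‖R_L = 6.905 kΩ.
Below node A the resistance is R2 + (R3‖R_L) = 11.64 kΩ, so V_A = 23.3 × 11.64/93.64 = 2.897 V.
Then V_B = V_A × (R3‖R_L)/(R2 + R3‖R_L) = 2.897 × 6.905/11.64 = 1.72 V.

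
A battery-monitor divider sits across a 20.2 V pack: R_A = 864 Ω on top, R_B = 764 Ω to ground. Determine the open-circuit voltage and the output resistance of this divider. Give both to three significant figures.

V_th is the open-circuit tap voltage: 20.2 × 764/(864 + 764) = 9.48 V.
With the supply zeroed, R_A and R_B appear in parallel from the tap: R_th = R_A‖R_B = (864 × 764)/1628 = 405 Ω.

V_th = 9.48 V, R_th = 405 Ω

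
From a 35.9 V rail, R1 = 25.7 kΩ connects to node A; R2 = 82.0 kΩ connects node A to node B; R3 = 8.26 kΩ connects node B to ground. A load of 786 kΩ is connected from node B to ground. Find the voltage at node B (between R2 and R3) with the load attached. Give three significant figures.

At node B, R3 is in parallel with the load: R3‖R_L = 8.174 kΩ.
Below node A the resistance is R2 + (R3‖R_L) = 90.17 kΩ, so V_A = 35.9 × 90.17/115.9 = 27.94 V.
Then V_B = V_A × (R3‖R_L)/(R2 + R3‖R_L) = 27.94 × 8.174/90.17 = 2.53 V.

V ≈ 2.53 V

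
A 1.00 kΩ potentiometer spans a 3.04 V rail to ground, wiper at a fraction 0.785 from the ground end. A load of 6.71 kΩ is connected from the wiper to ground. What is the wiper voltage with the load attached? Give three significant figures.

V ≈ 2.33 V

The wiper splits the pot into (1−α)R = 215.0 Ω above and αR = 785.0 Ω below.
Lower section ‖ load = 702.8 Ω.
V_wiper = 3.04 × 702.8/(215.0 + 702.8) = 2.33 V.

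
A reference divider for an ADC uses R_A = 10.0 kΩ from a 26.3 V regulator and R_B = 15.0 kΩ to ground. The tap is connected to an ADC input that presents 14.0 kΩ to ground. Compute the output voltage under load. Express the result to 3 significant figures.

The load sits in parallel with R_B: R_B‖R_L = (15.0 × 14.0) / (15.0 + 14.0) = 7.241 kΩ.
V_out = 26.3 × 7.241 / (10.0 + 7.241) = 26.3 × 7.241/17.24 = 11.0 V.
(Unloaded it would have been 15.8 V.)

V_out ≈ 11.0 V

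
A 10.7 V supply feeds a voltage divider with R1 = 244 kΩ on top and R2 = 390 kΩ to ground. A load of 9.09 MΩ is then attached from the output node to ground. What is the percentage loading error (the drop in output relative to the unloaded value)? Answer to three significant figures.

The divider's output (Thévenin) resistance is R1‖R2 = 150.1 kΩ.
Fractional drop under load = R_th/(R_th + R_L) = 150.1 / (150.1 + 9090) = 0.01624.
So the output falls by 1.62 %.

1.62 %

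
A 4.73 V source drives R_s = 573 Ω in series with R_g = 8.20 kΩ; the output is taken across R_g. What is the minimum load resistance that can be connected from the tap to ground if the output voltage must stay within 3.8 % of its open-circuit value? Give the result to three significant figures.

R_L(min) ≈ 13.6 kΩ

Output resistance R_th = R_s‖R_g = (573 × 8200)/8773 = 535.6 Ω.
The fractional drop is R_th/(R_th + R_L); requiring this ≤ 0.0380 gives R_L ≥ R_th(1/0.0380 − 1) = 535.6 × 25.32 = 13.6 kΩ.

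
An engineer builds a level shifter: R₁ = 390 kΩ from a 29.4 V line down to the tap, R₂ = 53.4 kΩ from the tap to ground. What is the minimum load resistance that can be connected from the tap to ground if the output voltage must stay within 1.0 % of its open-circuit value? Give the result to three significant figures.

Output resistance R_th = R₁‖R₂ = (390 × 53.4)/443.4 = 46.97 kΩ.
The fractional drop is R_th/(R_th + R_L); requiring this ≤ 0.0100 gives R_L ≥ R_th(1/0.0100 − 1) = 46.97 × 99.00 = 4.65 MΩ.

R_L(min) ≈ 4.65 MΩ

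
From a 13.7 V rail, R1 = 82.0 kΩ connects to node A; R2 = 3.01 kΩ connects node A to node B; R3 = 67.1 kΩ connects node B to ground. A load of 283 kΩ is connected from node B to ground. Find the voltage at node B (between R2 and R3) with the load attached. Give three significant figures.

V ≈ 5.34 V

At node B, R3 is in parallel with the load: R3‖R_L = 54.24 kΩ.
Below node A the resistance is R2 + (R3‖R_L) = 57.25 kΩ, so V_A = 13.7 × 57.25/139.2 = 5.632 V.
Then V_B = V_A × (R3‖R_L)/(R2 + R3‖R_L) = 5.632 × 54.24/57.25 = 5.34 V.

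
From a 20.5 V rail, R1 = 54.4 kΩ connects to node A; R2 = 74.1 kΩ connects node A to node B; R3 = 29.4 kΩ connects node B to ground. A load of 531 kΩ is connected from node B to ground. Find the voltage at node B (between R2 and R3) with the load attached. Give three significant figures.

V ≈ 3.65 V

At node B, R3 is in parallel with the load: R3‖R_L = 27.86 kΩ.
Below node A the resistance is R2 + (R3‖R_L) = 102.0 kΩ, so V_A = 20.5 × 102.0/156.4 = 13.37 V.
Then V_B = V_A × (R3‖R_L)/(R2 + R3‖R_L) = 13.37 × 27.86/102.0 = 3.65 V.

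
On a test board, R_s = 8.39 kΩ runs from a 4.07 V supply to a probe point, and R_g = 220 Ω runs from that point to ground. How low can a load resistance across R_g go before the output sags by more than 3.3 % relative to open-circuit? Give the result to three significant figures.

Output resistance R_th = R_s‖R_g = (8390 × 220)/8610 = 214.4 Ω.
The fractional drop is R_th/(R_th + R_L); requiring this ≤ 0.0330 gives R_L ≥ R_th(1/0.0330 − 1) = 214.4 × 29.30 = 6.28 kΩ.

R_L(min) ≈ 6.28 kΩ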